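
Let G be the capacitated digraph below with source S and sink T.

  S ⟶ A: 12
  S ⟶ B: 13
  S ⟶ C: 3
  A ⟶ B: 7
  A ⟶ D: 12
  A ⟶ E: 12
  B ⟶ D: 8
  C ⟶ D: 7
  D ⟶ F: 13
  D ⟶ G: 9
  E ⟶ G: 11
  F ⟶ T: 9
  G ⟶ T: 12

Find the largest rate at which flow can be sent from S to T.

Augment S→A→D→F→T: bottleneck 9, flow now 9.
Augment S→A→D→G→T: bottleneck 3, flow now 12.
Augment S→B→D→G→T: bottleneck 6, flow now 18.
Augment S→B→D→A→E→G→T: bottleneck 2, flow now 20. (uses reverse residual edge)
Augment S→C→D→A→E→G→T: bottleneck 1, flow now 21. (uses reverse residual edge)
No augmenting path remains; maximum flow = 21.
In the residual graph, reachable from S: {S, A, B, C, D, E, F, G}.
Min-cut edges: F→T (9), G→T (12); capacity 9 + 12 = 21.
This cut is saturated, so no flow can exceed 21.

21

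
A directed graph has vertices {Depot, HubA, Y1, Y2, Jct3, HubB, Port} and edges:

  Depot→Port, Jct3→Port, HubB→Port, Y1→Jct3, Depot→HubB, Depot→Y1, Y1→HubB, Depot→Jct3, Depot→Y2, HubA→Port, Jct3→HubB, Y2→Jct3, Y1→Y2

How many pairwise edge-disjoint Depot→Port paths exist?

3

Assign every edge capacity 1; by Menger, the answer equals the max flow.
Path Depot→Port (+1); total 1.
Path Depot→Jct3→Port (+1); total 2.
Path Depot→HubB→Port (+1); total 3.
No residual Depot→Port path; max flow = 3.
Certifying cut of size 3: {Depot→Port, HubB→Port, Jct3→Port}.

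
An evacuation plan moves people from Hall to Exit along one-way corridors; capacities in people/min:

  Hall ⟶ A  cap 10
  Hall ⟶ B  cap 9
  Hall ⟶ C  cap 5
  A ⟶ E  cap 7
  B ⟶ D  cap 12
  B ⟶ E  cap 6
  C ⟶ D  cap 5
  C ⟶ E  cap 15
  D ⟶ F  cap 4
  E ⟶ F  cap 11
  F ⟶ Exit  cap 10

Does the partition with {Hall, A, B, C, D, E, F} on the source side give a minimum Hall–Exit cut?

Yes — it is a minimum cut (capacity 10).

Given cut capacity: 10 = 10.
Augment Hall→A→E→F→Exit: bottleneck 7, flow now 7.
Augment Hall→B→D→F→Exit: bottleneck 3, flow now 10.
No augmenting path remains; maximum flow = 10.
Cut capacity 10 equals the max flow, so it is a minimum cut.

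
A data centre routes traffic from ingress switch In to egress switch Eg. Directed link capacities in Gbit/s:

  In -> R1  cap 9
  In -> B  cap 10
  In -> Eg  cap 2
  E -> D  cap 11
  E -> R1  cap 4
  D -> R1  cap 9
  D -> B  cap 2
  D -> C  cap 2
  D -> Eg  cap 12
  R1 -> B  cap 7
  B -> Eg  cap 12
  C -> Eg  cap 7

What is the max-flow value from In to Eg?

Augment In→Eg: bottleneck 2, flow now 2.
Augment In→B→Eg: bottleneck 10, flow now 12.
Augment In→R1→B→Eg: bottleneck 2, flow now 14.
No augmenting path remains; maximum flow = 14.
In the residual graph, reachable from In: {In, R1, B}.
Min-cut edges: In→Eg (2), B→Eg (12); capacity 2 + 12 = 14.
This cut is saturated, so no flow can exceed 14.

14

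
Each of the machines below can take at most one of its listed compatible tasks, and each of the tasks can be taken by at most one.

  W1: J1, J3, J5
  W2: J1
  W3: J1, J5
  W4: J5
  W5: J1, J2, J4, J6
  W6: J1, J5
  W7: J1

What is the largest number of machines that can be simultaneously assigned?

Unit-capacity flow: source→left, listed edges, right→sink; max matching = max flow.
Augmenting path W1→J1 (+1); matched 1.
Augmenting path W3→J5 (+1); matched 2.
Augmenting path W5→J2 (+1); matched 3.
Augmenting path W2→J1→W1→J3 (+1); matched 4.
No augmenting path remains; maximum matching = 4.
König certificate: {W1, W5, J1, J5} is a vertex cover of size 4 (every listed pair touches it), so no matching can be larger.

4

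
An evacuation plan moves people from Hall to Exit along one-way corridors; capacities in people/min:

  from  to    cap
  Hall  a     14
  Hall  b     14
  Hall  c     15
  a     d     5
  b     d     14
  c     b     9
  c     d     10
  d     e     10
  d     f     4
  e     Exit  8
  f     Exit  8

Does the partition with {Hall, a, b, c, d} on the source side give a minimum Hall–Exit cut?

No — its capacity is 14, but the minimum cut has capacity 12.

Given cut capacity: 10 + 4 = 14.
Augment Hall→a→d→e→Exit: bottleneck 5, flow now 5.
Augment Hall→b→d→e→Exit: bottleneck 3, flow now 8.
Augment Hall→b→d→f→Exit: bottleneck 4, flow now 12.
No augmenting path remains; maximum flow = 12.
In the residual graph, reachable from Hall: {Hall, a, b, c, d, e}.
Min-cut edges: d→f (4), e→Exit (8); capacity 4 + 8 = 12.
Cut capacity 14 exceeds the max flow 12, so it is not minimum.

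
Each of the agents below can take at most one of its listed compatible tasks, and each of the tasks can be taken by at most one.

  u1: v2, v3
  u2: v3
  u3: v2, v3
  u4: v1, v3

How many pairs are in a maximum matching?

Unit-capacity flow: source→left, listed edges, right→sink; max matching = max flow.
Augmenting path u1→v2 (+1); matched 1.
Augmenting path u2→v3 (+1); matched 2.
Augmenting path u4→v1 (+1); matched 3.
No augmenting path remains; maximum matching = 3.
König certificate: {u4, v2, v3} is a vertex cover of size 3 (every listed pair touches it), so no matching can be larger.

3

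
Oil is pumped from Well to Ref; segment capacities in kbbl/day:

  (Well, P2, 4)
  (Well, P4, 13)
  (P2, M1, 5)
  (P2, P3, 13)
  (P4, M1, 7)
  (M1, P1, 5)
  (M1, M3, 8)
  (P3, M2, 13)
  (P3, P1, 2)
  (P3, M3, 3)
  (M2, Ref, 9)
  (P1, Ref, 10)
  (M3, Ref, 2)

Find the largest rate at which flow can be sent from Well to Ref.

Augment Well→P2→M1→P1→Ref: bottleneck 4, flow now 4.
Augment Well→P4→M1→P1→Ref: bottleneck 1, flow now 5.
Augment Well→P4→M1→M3→Ref: bottleneck 2, flow now 7.
Augment Well→P4→M1→P2→P3→M2→Ref: bottleneck 4, flow now 11. (uses reverse residual edge)
No augmenting path remains; maximum flow = 11.
In the residual graph, reachable from Well: {Well, P4}.
Min-cut edges: Well→P2 (4), P4→M1 (7); capacity 4 + 7 = 11.
This cut is saturated, so no flow can exceed 11.

11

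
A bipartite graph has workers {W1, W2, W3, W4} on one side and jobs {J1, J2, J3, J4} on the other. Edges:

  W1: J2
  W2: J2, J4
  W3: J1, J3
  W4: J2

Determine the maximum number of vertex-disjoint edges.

Unit-capacity flow: source→left, listed edges, right→sink; max matching = max flow.
Augmenting path W1→J2 (+1); matched 1.
Augmenting path W2→J4 (+1); matched 2.
Augmenting path W3→J1 (+1); matched 3.
No augmenting path remains; maximum matching = 3.
König certificate: {W2, W3, J2} is a vertex cover of size 3 (every listed pair touches it), so no matching can be larger.

3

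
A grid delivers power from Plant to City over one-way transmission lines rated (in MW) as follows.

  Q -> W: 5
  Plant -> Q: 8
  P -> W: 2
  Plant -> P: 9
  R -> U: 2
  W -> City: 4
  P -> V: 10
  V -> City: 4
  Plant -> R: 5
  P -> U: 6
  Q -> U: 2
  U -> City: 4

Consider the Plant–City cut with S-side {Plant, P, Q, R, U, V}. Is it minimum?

Given cut capacity: 2 + 5 + 4 + 4 = 15.
Augment Plant→P→U→City: bottleneck 4, flow now 4.
Augment Plant→P→V→City: bottleneck 4, flow now 8.
Augment Plant→P→W→City: bottleneck 1, flow now 9.
Augment Plant→Q→W→City: bottleneck 3, flow now 12.
No augmenting path remains; maximum flow = 12.
In the residual graph, reachable from Plant: {Plant, P, Q, R, U, V, W}.
Min-cut edges: U→City (4), V→City (4), W→City (4); capacity 4 + 4 + 4 = 12.
Cut capacity 15 exceeds the max flow 12, so it is not minimum.

No — its capacity is 15, but the minimum cut has capacity 12.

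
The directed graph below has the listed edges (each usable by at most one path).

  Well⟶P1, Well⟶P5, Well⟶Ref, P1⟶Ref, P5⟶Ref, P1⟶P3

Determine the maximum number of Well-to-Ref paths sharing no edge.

Assign every edge capacity 1; by Menger, the answer equals the max flow.
Path Well→Ref (+1); total 1.
Path Well→P5→Ref (+1); total 2.
Path Well→P1→Ref (+1); total 3.
No residual Well→Ref path; max flow = 3.
Certifying cut of size 3: {Well→P1, Well→P5, Well→Ref}.

3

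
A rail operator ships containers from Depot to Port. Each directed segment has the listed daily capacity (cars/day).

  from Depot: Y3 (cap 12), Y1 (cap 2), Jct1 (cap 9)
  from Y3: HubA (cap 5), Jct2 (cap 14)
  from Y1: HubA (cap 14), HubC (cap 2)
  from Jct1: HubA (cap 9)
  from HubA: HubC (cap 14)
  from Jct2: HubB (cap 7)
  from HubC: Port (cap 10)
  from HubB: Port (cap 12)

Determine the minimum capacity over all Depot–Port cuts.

17

Augment Depot→Y1→HubC→Port: bottleneck 2, flow now 2.
Augment Depot→Y3→HubA→HubC→Port: bottleneck 5, flow now 7.
Augment Depot→Y3→Jct2→HubB→Port: bottleneck 7, flow now 14.
Augment Depot→Jct1→HubA→HubC→Port: bottleneck 3, flow now 17.
No augmenting path remains; maximum flow = 17.
By max-flow min-cut, the minimum cut capacity equals the max flow.
In the residual graph, reachable from Depot: {Depot, Y3, Y1, Jct1, HubA, Jct2, HubC}.
Min-cut edges: Jct2→HubB (7), HubC→Port (10); capacity 7 + 10 = 17.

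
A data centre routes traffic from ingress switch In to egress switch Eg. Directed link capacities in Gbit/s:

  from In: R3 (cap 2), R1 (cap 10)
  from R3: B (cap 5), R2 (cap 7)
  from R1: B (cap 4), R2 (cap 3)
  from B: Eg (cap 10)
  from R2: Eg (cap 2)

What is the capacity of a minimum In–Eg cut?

Augment In→R3→B→Eg: bottleneck 2, flow now 2.
Augment In→R1→B→Eg: bottleneck 4, flow now 6.
Augment In→R1→R2→Eg: bottleneck 2, flow now 8.
No augmenting path remains; maximum flow = 8.
By max-flow min-cut, the minimum cut capacity equals the max flow.
In the residual graph, reachable from In: {In, R1, R2}.
Min-cut edges: In→R3 (2), R1→B (4), R2→Eg (2); capacity 2 + 4 + 2 = 8.

8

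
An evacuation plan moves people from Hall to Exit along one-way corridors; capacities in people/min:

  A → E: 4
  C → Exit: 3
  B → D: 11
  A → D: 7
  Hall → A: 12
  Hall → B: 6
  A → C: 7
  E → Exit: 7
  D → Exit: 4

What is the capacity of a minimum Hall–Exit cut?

11

Augment Hall→A→C→Exit: bottleneck 3, flow now 3.
Augment Hall→A→D→Exit: bottleneck 4, flow now 7.
Augment Hall→A→E→Exit: bottleneck 4, flow now 11.
No augmenting path remains; maximum flow = 11.
By max-flow min-cut, the minimum cut capacity equals the max flow.
In the residual graph, reachable from Hall: {Hall, A, B, C, D}.
Min-cut edges: A→E (4), C→Exit (3), D→Exit (4); capacity 4 + 3 + 4 = 11.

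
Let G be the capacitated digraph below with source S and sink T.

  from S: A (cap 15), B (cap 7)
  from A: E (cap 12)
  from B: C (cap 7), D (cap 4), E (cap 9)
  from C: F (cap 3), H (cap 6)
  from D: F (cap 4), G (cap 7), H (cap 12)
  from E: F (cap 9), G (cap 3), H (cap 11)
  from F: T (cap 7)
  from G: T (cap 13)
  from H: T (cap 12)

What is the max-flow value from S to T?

19

Augment S→A→E→F→T: bottleneck 7, flow now 7.
Augment S→A→E→G→T: bottleneck 3, flow now 10.
Augment S→A→E→H→T: bottleneck 2, flow now 12.
Augment S→B→C→H→T: bottleneck 6, flow now 18.
Augment S→B→D→G→T: bottleneck 1, flow now 19.
No augmenting path remains; maximum flow = 19.
In the residual graph, reachable from S: {S, A}.
Min-cut edges: S→B (7), A→E (12); capacity 7 + 12 = 19.
This cut is saturated, so no flow can exceed 19.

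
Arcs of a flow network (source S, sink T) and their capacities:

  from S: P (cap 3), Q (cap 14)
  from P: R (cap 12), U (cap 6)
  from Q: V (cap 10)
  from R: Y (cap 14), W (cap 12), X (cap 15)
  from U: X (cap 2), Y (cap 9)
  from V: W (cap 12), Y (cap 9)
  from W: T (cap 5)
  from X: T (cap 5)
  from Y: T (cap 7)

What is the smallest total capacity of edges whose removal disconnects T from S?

Augment S→P→R→W→T: bottleneck 3, flow now 3.
Augment S→Q→V→W→T: bottleneck 2, flow now 5.
Augment S→Q→V→Y→T: bottleneck 7, flow now 12.
Augment S→Q→V→W→R→X→T: bottleneck 1, flow now 13. (uses reverse residual edge)
No augmenting path remains; maximum flow = 13.
By max-flow min-cut, the minimum cut capacity equals the max flow.
In the residual graph, reachable from S: {S, Q}.
Min-cut edges: S→P (3), Q→V (10); capacity 3 + 10 = 13.

13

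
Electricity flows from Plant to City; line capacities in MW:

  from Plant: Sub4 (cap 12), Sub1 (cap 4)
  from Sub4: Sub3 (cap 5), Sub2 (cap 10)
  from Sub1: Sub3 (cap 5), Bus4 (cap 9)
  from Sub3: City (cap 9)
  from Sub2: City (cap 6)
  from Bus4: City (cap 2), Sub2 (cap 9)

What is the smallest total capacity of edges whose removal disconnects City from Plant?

15

Augment Plant→Sub4→Sub3→City: bottleneck 5, flow now 5.
Augment Plant→Sub4→Sub2→City: bottleneck 6, flow now 11.
Augment Plant→Sub1→Sub3→City: bottleneck 4, flow now 15.
No augmenting path remains; maximum flow = 15.
By max-flow min-cut, the minimum cut capacity equals the max flow.
In the residual graph, reachable from Plant: {Plant, Sub4, Sub2}.
Min-cut edges: Plant→Sub1 (4), Sub4→Sub3 (5), Sub2→City (6); capacity 4 + 5 + 6 = 15.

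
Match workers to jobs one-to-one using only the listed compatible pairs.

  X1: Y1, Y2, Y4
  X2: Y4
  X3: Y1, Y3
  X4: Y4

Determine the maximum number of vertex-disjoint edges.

Unit-capacity flow: source→left, listed edges, right→sink; max matching = max flow.
Augmenting path X1→Y1 (+1); matched 1.
Augmenting path X2→Y4 (+1); matched 2.
Augmenting path X3→Y3 (+1); matched 3.
No augmenting path remains; maximum matching = 3.
König certificate: {X1, X3, Y4} is a vertex cover of size 3 (every listed pair touches it), so no matching can be larger.

3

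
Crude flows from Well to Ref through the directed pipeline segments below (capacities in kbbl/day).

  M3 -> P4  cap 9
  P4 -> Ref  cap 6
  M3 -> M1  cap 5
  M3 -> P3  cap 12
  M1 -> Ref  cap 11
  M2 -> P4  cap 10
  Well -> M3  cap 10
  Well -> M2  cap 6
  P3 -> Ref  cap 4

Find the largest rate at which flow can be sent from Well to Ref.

15

Augment Well→M3→P3→Ref: bottleneck 4, flow now 4.
Augment Well→M3→P4→Ref: bottleneck 6, flow now 10.
Augment Well→M2→P4→M3→M1→Ref: bottleneck 5, flow now 15. (uses reverse residual edge)
No augmenting path remains; maximum flow = 15.
In the residual graph, reachable from Well: {Well, M3, M2, P3, P4}.
Min-cut edges: M3→M1 (5), P3→Ref (4), P4→Ref (6); capacity 5 + 4 + 6 = 15.
This cut is saturated, so no flow can exceed 15.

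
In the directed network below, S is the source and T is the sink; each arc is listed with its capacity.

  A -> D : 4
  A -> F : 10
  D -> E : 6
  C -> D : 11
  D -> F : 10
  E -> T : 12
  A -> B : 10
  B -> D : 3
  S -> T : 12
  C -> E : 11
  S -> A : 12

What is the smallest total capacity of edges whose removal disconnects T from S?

Augment S→T: bottleneck 12, flow now 12.
Augment S→A→D→E→T: bottleneck 4, flow now 16.
Augment S→A→B→D→E→T: bottleneck 2, flow now 18.
No augmenting path remains; maximum flow = 18.
By max-flow min-cut, the minimum cut capacity equals the max flow.
In the residual graph, reachable from S: {S, A, B, D, F}.
Min-cut edges: S→T (12), D→E (6); capacity 12 + 6 = 18.

18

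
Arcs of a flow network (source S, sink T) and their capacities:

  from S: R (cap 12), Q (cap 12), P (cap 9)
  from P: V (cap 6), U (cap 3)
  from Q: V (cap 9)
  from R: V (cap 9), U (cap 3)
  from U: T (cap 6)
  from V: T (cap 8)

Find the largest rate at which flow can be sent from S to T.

14

Augment S→P→U→T: bottleneck 3, flow now 3.
Augment S→P→V→T: bottleneck 6, flow now 9.
Augment S→Q→V→T: bottleneck 2, flow now 11.
Augment S→R→U→T: bottleneck 3, flow now 14.
No augmenting path remains; maximum flow = 14.
In the residual graph, reachable from S: {S, P, Q, R, V}.
Min-cut edges: P→U (3), R→U (3), V→T (8); capacity 3 + 3 + 8 = 14.
This cut is saturated, so no flow can exceed 14.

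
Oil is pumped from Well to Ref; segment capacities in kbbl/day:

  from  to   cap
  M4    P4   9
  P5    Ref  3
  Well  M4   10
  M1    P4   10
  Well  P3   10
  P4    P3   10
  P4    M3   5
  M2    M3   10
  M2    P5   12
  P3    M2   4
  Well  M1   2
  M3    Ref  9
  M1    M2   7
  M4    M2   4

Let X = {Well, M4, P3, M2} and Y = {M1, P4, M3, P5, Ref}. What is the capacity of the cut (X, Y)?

Edges leaving {Well, M4, P3, M2}: Well→M1 (2), M4→P4 (9), M2→M3 (10), M2→P5 (12).
Cut capacity = 2 + 9 + 10 + 12 = 33.

33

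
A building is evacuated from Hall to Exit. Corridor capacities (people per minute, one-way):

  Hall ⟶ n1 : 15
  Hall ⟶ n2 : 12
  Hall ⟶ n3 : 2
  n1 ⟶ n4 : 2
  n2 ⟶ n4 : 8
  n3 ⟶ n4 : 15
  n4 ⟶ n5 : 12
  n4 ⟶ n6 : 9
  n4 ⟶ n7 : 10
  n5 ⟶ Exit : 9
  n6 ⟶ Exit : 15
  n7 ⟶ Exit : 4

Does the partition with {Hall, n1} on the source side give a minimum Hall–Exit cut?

No — its capacity is 16, but the minimum cut has capacity 12.

Given cut capacity: 12 + 2 + 2 = 16.
Augment Hall→n1→n4→n5→Exit: bottleneck 2, flow now 2.
Augment Hall→n2→n4→n5→Exit: bottleneck 7, flow now 9.
Augment Hall→n2→n4→n6→Exit: bottleneck 1, flow now 10.
Augment Hall→n3→n4→n6→Exit: bottleneck 2, flow now 12.
No augmenting path remains; maximum flow = 12.
In the residual graph, reachable from Hall: {Hall, n1, n2}.
Min-cut edges: Hall→n3 (2), n1→n4 (2), n2→n4 (8); capacity 2 + 2 + 8 = 12.
Cut capacity 16 exceeds the max flow 12, so it is not minimum.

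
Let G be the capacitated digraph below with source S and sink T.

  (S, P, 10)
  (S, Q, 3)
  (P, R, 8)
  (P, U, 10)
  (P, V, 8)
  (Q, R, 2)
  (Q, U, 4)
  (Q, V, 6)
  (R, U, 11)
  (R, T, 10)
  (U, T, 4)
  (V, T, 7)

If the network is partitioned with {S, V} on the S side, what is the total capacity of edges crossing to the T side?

20

Edges leaving {S, V}: S→P (10), S→Q (3), V→T (7).
Cut capacity = 10 + 3 + 7 = 20.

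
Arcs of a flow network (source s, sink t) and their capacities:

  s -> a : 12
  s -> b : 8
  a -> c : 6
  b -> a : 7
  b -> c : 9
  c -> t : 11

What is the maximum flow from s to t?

11

Augment s→a→c→t: bottleneck 6, flow now 6.
Augment s→b→c→t: bottleneck 5, flow now 11.
No augmenting path remains; maximum flow = 11.
In the residual graph, reachable from s: {s, a, b, c}.
Min-cut edges: c→t (11); capacity 11 = 11.
This cut is saturated, so no flow can exceed 11.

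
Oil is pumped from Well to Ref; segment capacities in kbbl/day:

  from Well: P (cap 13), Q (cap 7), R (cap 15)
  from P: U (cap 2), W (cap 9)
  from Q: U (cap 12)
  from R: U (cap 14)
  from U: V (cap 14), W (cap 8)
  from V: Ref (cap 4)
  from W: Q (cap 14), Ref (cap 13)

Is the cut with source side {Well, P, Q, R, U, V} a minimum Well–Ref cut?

Given cut capacity: 9 + 8 + 4 = 21.
Augment Well→P→W→Ref: bottleneck 9, flow now 9.
Augment Well→P→U→V→Ref: bottleneck 2, flow now 11.
Augment Well→Q→U→V→Ref: bottleneck 2, flow now 13.
Augment Well→Q→U→W→Ref: bottleneck 4, flow now 17.
No augmenting path remains; maximum flow = 17.
In the residual graph, reachable from Well: {Well, P, Q, R, U, V, W}.
Min-cut edges: V→Ref (4), W→Ref (13); capacity 4 + 13 = 17.
Cut capacity 21 exceeds the max flow 17, so it is not minimum.

No — its capacity is 21, but the minimum cut has capacity 17.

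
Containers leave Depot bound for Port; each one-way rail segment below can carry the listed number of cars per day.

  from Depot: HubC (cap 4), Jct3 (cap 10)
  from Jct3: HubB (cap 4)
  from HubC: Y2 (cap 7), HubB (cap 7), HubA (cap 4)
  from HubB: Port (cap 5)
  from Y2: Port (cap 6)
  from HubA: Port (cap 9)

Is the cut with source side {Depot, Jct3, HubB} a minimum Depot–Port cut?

Given cut capacity: 4 + 5 = 9.
Augment Depot→Jct3→HubB→Port: bottleneck 4, flow now 4.
Augment Depot→HubC→HubB→Port: bottleneck 1, flow now 5.
Augment Depot→HubC→Y2→Port: bottleneck 3, flow now 8.
No augmenting path remains; maximum flow = 8.
In the residual graph, reachable from Depot: {Depot, Jct3}.
Min-cut edges: Depot→HubC (4), Jct3→HubB (4); capacity 4 + 4 = 8.
Cut capacity 9 exceeds the max flow 8, so it is not minimum.

No — its capacity is 9, but the minimum cut has capacity 8.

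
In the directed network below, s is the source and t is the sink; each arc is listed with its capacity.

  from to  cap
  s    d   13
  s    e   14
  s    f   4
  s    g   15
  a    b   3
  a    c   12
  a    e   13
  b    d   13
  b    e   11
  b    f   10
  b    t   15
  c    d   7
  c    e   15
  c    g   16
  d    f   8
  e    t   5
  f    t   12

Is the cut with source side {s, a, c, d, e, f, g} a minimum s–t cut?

Given cut capacity: 3 + 5 + 12 = 20.
Augment s→e→t: bottleneck 5, flow now 5.
Augment s→f→t: bottleneck 4, flow now 9.
Augment s→d→f→t: bottleneck 8, flow now 17.
No augmenting path remains; maximum flow = 17.
In the residual graph, reachable from s: {s, d, e, g}.
Min-cut edges: s→f (4), d→f (8), e→t (5); capacity 4 + 8 + 5 = 17.
Cut capacity 20 exceeds the max flow 17, so it is not minimum.

No — its capacity is 20, but the minimum cut has capacity 17.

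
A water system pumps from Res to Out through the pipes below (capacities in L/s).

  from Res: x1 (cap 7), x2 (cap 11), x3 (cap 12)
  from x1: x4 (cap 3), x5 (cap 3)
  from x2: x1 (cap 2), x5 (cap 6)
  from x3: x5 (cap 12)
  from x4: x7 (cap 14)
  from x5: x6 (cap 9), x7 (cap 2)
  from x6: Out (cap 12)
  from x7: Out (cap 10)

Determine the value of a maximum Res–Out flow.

Augment Res→x1→x4→x7→Out: bottleneck 3, flow now 3.
Augment Res→x1→x5→x6→Out: bottleneck 3, flow now 6.
Augment Res→x2→x5→x6→Out: bottleneck 6, flow now 12.
Augment Res→x3→x5→x7→Out: bottleneck 2, flow now 14.
No augmenting path remains; maximum flow = 14.
In the residual graph, reachable from Res: {Res, x1, x2, x3, x5}.
Min-cut edges: x1→x4 (3), x5→x6 (9), x5→x7 (2); capacity 3 + 9 + 2 = 14.
This cut is saturated, so no flow can exceed 14.

14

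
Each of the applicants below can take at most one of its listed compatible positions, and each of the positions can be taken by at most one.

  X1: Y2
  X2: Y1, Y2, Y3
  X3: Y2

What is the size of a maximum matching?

2

Unit-capacity flow: source→left, listed edges, right→sink; max matching = max flow.
Augmenting path X1→Y2 (+1); matched 1.
Augmenting path X2→Y1 (+1); matched 2.
No augmenting path remains; maximum matching = 2.
König certificate: {X2, Y2} is a vertex cover of size 2 (every listed pair touches it), so no matching can be larger.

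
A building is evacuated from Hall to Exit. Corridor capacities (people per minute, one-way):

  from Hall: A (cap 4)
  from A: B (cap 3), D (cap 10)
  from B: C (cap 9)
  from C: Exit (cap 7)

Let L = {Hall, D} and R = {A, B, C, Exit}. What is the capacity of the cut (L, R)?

4

Edges leaving {Hall, D}: Hall→A (4).
Cut capacity = 4 = 4.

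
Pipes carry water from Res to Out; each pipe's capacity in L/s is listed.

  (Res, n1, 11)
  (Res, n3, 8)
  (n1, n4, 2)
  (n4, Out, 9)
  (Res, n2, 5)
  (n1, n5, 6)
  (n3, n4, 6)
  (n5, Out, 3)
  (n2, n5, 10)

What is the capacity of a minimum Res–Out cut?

11

Augment Res→n1→n4→Out: bottleneck 2, flow now 2.
Augment Res→n1→n5→Out: bottleneck 3, flow now 5.
Augment Res→n3→n4→Out: bottleneck 6, flow now 11.
No augmenting path remains; maximum flow = 11.
By max-flow min-cut, the minimum cut capacity equals the max flow.
In the residual graph, reachable from Res: {Res, n1, n2, n3, n5}.
Min-cut edges: n1→n4 (2), n3→n4 (6), n5→Out (3); capacity 2 + 6 + 3 = 11.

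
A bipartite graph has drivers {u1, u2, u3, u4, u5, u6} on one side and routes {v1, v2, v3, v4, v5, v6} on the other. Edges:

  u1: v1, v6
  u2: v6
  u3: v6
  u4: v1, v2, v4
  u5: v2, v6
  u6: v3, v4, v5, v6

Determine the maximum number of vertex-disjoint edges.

5

Unit-capacity flow: source→left, listed edges, right→sink; max matching = max flow.
Augmenting path u1→v1 (+1); matched 1.
Augmenting path u2→v6 (+1); matched 2.
Augmenting path u4→v2 (+1); matched 3.
Augmenting path u6→v3 (+1); matched 4.
Augmenting path u5→v2→u4→v4 (+1); matched 5.
No augmenting path remains; maximum matching = 5.
König certificate: {u1, u4, u5, u6, v6} is a vertex cover of size 5 (every listed pair touches it), so no matching can be larger.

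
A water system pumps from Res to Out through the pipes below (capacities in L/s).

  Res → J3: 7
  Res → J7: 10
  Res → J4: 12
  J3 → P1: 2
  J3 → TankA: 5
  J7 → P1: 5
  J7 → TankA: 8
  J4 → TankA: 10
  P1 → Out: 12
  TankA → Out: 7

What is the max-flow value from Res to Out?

Augment Res→J3→P1→Out: bottleneck 2, flow now 2.
Augment Res→J3→TankA→Out: bottleneck 5, flow now 7.
Augment Res→J7→P1→Out: bottleneck 5, flow now 12.
Augment Res→J7→TankA→Out: bottleneck 2, flow now 14.
No augmenting path remains; maximum flow = 14.
In the residual graph, reachable from Res: {Res, J3, J7, J4, TankA}.
Min-cut edges: J3→P1 (2), J7→P1 (5), TankA→Out (7); capacity 2 + 5 + 7 = 14.
This cut is saturated, so no flow can exceed 14.

14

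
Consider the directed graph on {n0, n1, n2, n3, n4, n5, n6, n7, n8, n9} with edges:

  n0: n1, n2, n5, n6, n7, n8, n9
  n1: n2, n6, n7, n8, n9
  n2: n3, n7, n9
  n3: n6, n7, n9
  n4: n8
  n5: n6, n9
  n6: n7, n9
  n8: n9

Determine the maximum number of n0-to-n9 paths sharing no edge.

Assign every edge capacity 1; by Menger, the answer equals the max flow.
Path n0→n9 (+1); total 1.
Path n0→n1→n9 (+1); total 2.
Path n0→n2→n9 (+1); total 3.
Path n0→n5→n9 (+1); total 4.
Path n0→n6→n9 (+1); total 5.
Path n0→n8→n9 (+1); total 6.
No residual n0→n9 path; max flow = 6.
Certifying cut of size 6: {n0→n1, n0→n2, n0→n5, n0→n6, n0→n8, n0→n9}.

6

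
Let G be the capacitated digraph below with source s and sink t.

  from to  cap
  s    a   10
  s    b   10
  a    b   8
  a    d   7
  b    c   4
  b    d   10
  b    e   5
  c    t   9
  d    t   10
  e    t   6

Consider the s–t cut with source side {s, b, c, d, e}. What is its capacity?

35

Edges leaving {s, b, c, d, e}: s→a (10), c→t (9), d→t (10), e→t (6).
Cut capacity = 10 + 9 + 10 + 6 = 35.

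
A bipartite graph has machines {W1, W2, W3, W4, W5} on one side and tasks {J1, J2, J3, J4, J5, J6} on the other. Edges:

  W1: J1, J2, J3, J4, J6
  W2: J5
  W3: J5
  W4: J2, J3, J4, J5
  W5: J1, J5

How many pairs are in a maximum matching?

4

Unit-capacity flow: source→left, listed edges, right→sink; max matching = max flow.
Augmenting path W1→J1 (+1); matched 1.
Augmenting path W2→J5 (+1); matched 2.
Augmenting path W4→J2 (+1); matched 3.
Augmenting path W5→J1→W1→J3 (+1); matched 4.
No augmenting path remains; maximum matching = 4.
König certificate: {W1, W4, W5, J5} is a vertex cover of size 4 (every listed pair touches it), so no matching can be larger.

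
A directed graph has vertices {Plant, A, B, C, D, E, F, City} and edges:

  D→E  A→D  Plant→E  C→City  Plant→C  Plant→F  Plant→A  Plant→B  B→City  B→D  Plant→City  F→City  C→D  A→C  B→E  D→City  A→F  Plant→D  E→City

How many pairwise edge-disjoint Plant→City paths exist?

Assign every edge capacity 1; by Menger, the answer equals the max flow.
Path Plant→City (+1); total 1.
Path Plant→B→City (+1); total 2.
Path Plant→C→City (+1); total 3.
Path Plant→D→City (+1); total 4.
Path Plant→E→City (+1); total 5.
Path Plant→F→City (+1); total 6.
No residual Plant→City path; max flow = 6.
Certifying cut of size 6: {C→City, D→City, E→City, F→City, Plant→B, Plant→City}.

6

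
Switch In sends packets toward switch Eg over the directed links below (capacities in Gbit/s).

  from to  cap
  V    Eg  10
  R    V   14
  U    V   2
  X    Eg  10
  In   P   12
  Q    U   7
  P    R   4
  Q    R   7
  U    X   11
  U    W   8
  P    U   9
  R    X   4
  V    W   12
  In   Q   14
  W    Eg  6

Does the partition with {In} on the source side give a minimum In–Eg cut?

Yes — it is a minimum cut (capacity 26).

Given cut capacity: 12 + 14 = 26.
Augment In→P→R→V→Eg: bottleneck 4, flow now 4.
Augment In→P→U→V→Eg: bottleneck 2, flow now 6.
Augment In→P→U→W→Eg: bottleneck 6, flow now 12.
Augment In→Q→R→V→Eg: bottleneck 4, flow now 16.
Augment In→Q→R→X→Eg: bottleneck 3, flow now 19.
Augment In→Q→U→X→Eg: bottleneck 7, flow now 26.
No augmenting path remains; maximum flow = 26.
Cut capacity 26 equals the max flow, so it is a minimum cut.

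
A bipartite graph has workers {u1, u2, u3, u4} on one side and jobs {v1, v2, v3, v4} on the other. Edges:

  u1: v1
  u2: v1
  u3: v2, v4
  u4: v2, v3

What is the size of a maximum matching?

3

Unit-capacity flow: source→left, listed edges, right→sink; max matching = max flow.
Augmenting path u1→v1 (+1); matched 1.
Augmenting path u3→v2 (+1); matched 2.
Augmenting path u4→v3 (+1); matched 3.
No augmenting path remains; maximum matching = 3.
König certificate: {u3, u4, v1} is a vertex cover of size 3 (every listed pair touches it), so no matching can be larger.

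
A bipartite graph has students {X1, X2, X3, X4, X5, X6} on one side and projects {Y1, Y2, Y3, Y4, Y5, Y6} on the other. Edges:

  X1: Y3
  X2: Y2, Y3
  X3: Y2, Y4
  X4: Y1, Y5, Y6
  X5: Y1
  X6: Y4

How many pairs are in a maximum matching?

Unit-capacity flow: source→left, listed edges, right→sink; max matching = max flow.
Augmenting path X1→Y3 (+1); matched 1.
Augmenting path X2→Y2 (+1); matched 2.
Augmenting path X3→Y4 (+1); matched 3.
Augmenting path X4→Y1 (+1); matched 4.
Augmenting path X5→Y1→X4→Y5 (+1); matched 5.
No augmenting path remains; maximum matching = 5.
König certificate: {X4, X5, Y2, Y3, Y4} is a vertex cover of size 5 (every listed pair touches it), so no matching can be larger.

5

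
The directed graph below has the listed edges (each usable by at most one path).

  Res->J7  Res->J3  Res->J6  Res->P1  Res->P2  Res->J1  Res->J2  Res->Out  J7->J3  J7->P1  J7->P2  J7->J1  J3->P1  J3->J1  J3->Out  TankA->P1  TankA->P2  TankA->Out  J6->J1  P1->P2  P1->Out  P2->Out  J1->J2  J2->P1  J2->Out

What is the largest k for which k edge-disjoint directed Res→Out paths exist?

5

Assign every edge capacity 1; by Menger, the answer equals the max flow.
Path Res→Out (+1); total 1.
Path Res→J3→Out (+1); total 2.
Path Res→P1→Out (+1); total 3.
Path Res→P2→Out (+1); total 4.
Path Res→J2→Out (+1); total 5.
No residual Res→Out path; max flow = 5.
Certifying cut of size 5: {J2→Out, J3→Out, P1→Out, P2→Out, Res→Out}.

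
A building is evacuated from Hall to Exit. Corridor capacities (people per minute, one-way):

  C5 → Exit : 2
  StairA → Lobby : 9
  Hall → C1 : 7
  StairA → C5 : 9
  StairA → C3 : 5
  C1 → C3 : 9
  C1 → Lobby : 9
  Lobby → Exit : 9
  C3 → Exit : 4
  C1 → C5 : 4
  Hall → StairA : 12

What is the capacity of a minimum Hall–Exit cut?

15

Augment Hall→C1→C5→Exit: bottleneck 2, flow now 2.
Augment Hall→C1→C3→Exit: bottleneck 4, flow now 6.
Augment Hall→C1→Lobby→Exit: bottleneck 1, flow now 7.
Augment Hall→StairA→Lobby→Exit: bottleneck 8, flow now 15.
No augmenting path remains; maximum flow = 15.
By max-flow min-cut, the minimum cut capacity equals the max flow.
In the residual graph, reachable from Hall: {Hall, C1, StairA, C5, C3, Lobby}.
Min-cut edges: C5→Exit (2), C3→Exit (4), Lobby→Exit (9); capacity 2 + 4 + 9 = 15.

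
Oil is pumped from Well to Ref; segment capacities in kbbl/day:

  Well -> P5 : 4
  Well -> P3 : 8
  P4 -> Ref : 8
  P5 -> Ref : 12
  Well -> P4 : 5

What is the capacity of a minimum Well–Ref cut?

9

Augment Well→P4→Ref: bottleneck 5, flow now 5.
Augment Well→P5→Ref: bottleneck 4, flow now 9.
No augmenting path remains; maximum flow = 9.
By max-flow min-cut, the minimum cut capacity equals the max flow.
In the residual graph, reachable from Well: {Well, P3}.
Min-cut edges: Well→P4 (5), Well→P5 (4); capacity 5 + 4 = 9.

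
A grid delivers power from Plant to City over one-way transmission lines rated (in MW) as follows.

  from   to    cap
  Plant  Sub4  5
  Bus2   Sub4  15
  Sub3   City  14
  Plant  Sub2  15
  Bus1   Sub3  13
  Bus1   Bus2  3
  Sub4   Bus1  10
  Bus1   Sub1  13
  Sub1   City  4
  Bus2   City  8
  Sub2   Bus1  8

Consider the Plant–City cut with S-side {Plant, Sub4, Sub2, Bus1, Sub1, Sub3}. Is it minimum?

No — its capacity is 21, but the minimum cut has capacity 13.

Given cut capacity: 3 + 4 + 14 = 21.
Augment Plant→Sub4→Bus1→Bus2→City: bottleneck 3, flow now 3.
Augment Plant→Sub4→Bus1→Sub1→City: bottleneck 2, flow now 5.
Augment Plant→Sub2→Bus1→Sub1→City: bottleneck 2, flow now 7.
Augment Plant→Sub2→Bus1→Sub3→City: bottleneck 6, flow now 13.
No augmenting path remains; maximum flow = 13.
In the residual graph, reachable from Plant: {Plant, Sub2}.
Min-cut edges: Plant→Sub4 (5), Sub2→Bus1 (8); capacity 5 + 8 = 13.
Cut capacity 21 exceeds the max flow 13, so it is not minimum.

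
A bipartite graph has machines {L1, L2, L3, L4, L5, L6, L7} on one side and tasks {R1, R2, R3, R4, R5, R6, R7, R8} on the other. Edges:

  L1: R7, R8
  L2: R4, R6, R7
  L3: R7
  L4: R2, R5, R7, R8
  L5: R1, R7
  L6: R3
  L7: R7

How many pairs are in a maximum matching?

6

Unit-capacity flow: source→left, listed edges, right→sink; max matching = max flow.
Augmenting path L1→R7 (+1); matched 1.
Augmenting path L2→R4 (+1); matched 2.
Augmenting path L4→R2 (+1); matched 3.
Augmenting path L5→R1 (+1); matched 4.
Augmenting path L6→R3 (+1); matched 5.
Augmenting path L3→R7→L1→R8 (+1); matched 6.
No augmenting path remains; maximum matching = 6.
König certificate: {L1, L2, L4, L5, L6, R7} is a vertex cover of size 6 (every listed pair touches it), so no matching can be larger.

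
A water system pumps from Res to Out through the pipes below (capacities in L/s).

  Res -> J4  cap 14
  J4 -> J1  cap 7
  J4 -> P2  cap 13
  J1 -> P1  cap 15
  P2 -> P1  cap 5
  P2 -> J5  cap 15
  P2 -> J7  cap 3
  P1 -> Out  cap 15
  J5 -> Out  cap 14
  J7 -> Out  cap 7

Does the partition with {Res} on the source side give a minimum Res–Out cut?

Yes — it is a minimum cut (capacity 14).

Given cut capacity: 14 = 14.
Augment Res→J4→J1→P1→Out: bottleneck 7, flow now 7.
Augment Res→J4→P2→P1→Out: bottleneck 5, flow now 12.
Augment Res→J4→P2→J5→Out: bottleneck 2, flow now 14.
No augmenting path remains; maximum flow = 14.
Cut capacity 14 equals the max flow, so it is a minimum cut.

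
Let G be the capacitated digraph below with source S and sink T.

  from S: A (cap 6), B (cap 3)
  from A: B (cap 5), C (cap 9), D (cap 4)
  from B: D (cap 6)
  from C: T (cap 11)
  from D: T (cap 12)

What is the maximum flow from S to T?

9

Augment S→A→C→T: bottleneck 6, flow now 6.
Augment S→B→D→T: bottleneck 3, flow now 9.
No augmenting path remains; maximum flow = 9.
In the residual graph, reachable from S: {S}.
Min-cut edges: S→A (6), S→B (3); capacity 6 + 3 = 9.
This cut is saturated, so no flow can exceed 9.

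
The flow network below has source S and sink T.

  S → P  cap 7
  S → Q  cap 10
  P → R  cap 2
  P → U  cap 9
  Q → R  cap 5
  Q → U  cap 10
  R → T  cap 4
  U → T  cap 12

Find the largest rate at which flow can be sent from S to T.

Augment S→P→R→T: bottleneck 2, flow now 2.
Augment S→P→U→T: bottleneck 5, flow now 7.
Augment S→Q→R→T: bottleneck 2, flow now 9.
Augment S→Q→U→T: bottleneck 7, flow now 16.
No augmenting path remains; maximum flow = 16.
In the residual graph, reachable from S: {S, P, Q, R, U}.
Min-cut edges: R→T (4), U→T (12); capacity 4 + 12 = 16.
This cut is saturated, so no flow can exceed 16.

16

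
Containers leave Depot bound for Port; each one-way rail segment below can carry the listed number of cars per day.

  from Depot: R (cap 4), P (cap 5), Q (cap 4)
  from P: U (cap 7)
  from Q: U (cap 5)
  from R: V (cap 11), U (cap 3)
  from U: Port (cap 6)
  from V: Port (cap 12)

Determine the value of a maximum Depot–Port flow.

10

Augment Depot→P→U→Port: bottleneck 5, flow now 5.
Augment Depot→Q→U→Port: bottleneck 1, flow now 6.
Augment Depot→R→V→Port: bottleneck 4, flow now 10.
No augmenting path remains; maximum flow = 10.
In the residual graph, reachable from Depot: {Depot, P, Q, U}.
Min-cut edges: Depot→R (4), U→Port (6); capacity 4 + 6 = 10.
This cut is saturated, so no flow can exceed 10.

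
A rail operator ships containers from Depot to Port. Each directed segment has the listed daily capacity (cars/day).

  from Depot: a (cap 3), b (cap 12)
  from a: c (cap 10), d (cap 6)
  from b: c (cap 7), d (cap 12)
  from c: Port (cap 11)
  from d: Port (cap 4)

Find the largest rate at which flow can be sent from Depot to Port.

Augment Depot→a→c→Port: bottleneck 3, flow now 3.
Augment Depot→b→c→Port: bottleneck 7, flow now 10.
Augment Depot→b→d→Port: bottleneck 4, flow now 14.
No augmenting path remains; maximum flow = 14.
In the residual graph, reachable from Depot: {Depot, b, d}.
Min-cut edges: Depot→a (3), b→c (7), d→Port (4); capacity 3 + 7 + 4 = 14.
This cut is saturated, so no flow can exceed 14.

14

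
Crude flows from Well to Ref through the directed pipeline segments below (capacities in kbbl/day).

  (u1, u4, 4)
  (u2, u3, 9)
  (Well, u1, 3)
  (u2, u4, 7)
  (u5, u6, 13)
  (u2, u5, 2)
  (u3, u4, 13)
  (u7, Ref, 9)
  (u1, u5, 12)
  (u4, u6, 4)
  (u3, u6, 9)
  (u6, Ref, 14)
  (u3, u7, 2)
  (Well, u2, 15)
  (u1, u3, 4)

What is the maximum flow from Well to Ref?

Augment Well→u1→u3→u6→Ref: bottleneck 3, flow now 3.
Augment Well→u2→u3→u6→Ref: bottleneck 6, flow now 9.
Augment Well→u2→u3→u7→Ref: bottleneck 2, flow now 11.
Augment Well→u2→u4→u6→Ref: bottleneck 4, flow now 15.
Augment Well→u2→u5→u6→Ref: bottleneck 1, flow now 16.
No augmenting path remains; maximum flow = 16.
In the residual graph, reachable from Well: {Well, u1, u2, u3, u4, u5, u6}.
Min-cut edges: u3→u7 (2), u6→Ref (14); capacity 2 + 14 = 16.
This cut is saturated, so no flow can exceed 16.

16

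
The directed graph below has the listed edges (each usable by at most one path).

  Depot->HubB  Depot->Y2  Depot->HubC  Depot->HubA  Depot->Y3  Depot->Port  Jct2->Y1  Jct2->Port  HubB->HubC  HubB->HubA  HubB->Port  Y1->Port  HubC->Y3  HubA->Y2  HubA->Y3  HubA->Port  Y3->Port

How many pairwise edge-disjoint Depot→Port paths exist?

4

Assign every edge capacity 1; by Menger, the answer equals the max flow.
Path Depot→Port (+1); total 1.
Path Depot→HubB→Port (+1); total 2.
Path Depot→HubA→Port (+1); total 3.
Path Depot→Y3→Port (+1); total 4.
No residual Depot→Port path; max flow = 4.
Certifying cut of size 4: {Depot→HubA, Depot→HubB, Depot→Port, Y3→Port}.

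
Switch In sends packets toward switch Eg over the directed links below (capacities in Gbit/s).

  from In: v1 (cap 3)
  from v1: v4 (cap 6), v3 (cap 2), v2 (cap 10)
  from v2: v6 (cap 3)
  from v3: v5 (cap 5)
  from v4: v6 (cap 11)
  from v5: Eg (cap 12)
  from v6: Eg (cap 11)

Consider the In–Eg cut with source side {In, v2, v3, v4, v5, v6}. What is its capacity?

Edges leaving {In, v2, v3, v4, v5, v6}: In→v1 (3), v5→Eg (12), v6→Eg (11).
Cut capacity = 3 + 12 + 11 = 26.

26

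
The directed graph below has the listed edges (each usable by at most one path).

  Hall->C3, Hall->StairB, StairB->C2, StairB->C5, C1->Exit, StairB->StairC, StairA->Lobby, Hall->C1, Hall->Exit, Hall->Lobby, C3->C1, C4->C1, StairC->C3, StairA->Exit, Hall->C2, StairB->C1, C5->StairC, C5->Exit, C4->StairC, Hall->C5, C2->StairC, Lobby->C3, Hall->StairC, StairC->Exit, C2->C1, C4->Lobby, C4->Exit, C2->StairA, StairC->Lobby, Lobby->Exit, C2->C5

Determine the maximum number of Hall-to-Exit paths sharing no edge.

Assign every edge capacity 1; by Menger, the answer equals the max flow.
Path Hall→Exit (+1); total 1.
Path Hall→C5→Exit (+1); total 2.
Path Hall→StairC→Exit (+1); total 3.
Path Hall→C1→Exit (+1); total 4.
Path Hall→Lobby→Exit (+1); total 5.
Path Hall→C2→StairA→Exit (+1); total 6.
No residual Hall→Exit path; max flow = 6.
Certifying cut of size 6: {C1→Exit, C2→StairA, C5→Exit, Hall→Exit, Lobby→Exit, StairC→Exit}.

6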